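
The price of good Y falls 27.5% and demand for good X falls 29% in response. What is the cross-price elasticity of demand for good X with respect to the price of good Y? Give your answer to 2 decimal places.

ε = (%ΔQ of good X) / (%ΔP of good Y) = (-29%) / (-27.5%) ≈ 1.05.

1.05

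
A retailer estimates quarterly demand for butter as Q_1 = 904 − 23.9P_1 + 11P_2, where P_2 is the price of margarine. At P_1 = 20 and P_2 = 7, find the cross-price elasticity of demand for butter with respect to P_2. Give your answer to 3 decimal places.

At P_1 = 20 and P_2 = 7: Q_1 = 503.
∂Q_1/∂P_2 = 11.
ε = (∂Q_1/∂P_2)(P_2/Q_1) = 11 × (7/503) ≈ 0.153.

0.153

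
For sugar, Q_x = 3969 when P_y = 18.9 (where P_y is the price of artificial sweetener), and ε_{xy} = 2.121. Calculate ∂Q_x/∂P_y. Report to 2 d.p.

ε = (∂Q_x/∂P_y)·(P_y/Q_x) ⇒ ∂Q_x/∂P_y = ε·Q_x/P_y = 2.121 × 3969/18.9 ≈ 445.41.

445.41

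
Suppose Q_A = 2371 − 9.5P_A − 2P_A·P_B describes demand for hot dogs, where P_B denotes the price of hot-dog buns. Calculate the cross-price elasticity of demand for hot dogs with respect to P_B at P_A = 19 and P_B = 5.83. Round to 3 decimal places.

-0.113

At P_A = 19 and P_B = 5.83: Q_A = 1968.96.
∂Q_A/∂P_B = -2P_A = -2(19) = -38.0000.
ε = (∂Q_A/∂P_B)(P_B/Q_A) = -38.0000 × (5.83/1968.96) ≈ -0.113.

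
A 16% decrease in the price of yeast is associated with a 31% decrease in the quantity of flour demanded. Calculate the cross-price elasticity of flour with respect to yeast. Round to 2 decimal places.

1.94

ε = (%ΔQ of flour) / (%ΔP of yeast) = (-31%) / (-16%) ≈ 1.94.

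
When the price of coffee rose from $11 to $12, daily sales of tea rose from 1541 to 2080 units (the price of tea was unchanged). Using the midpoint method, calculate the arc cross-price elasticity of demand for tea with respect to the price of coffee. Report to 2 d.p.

ΔQ_A = 2080 − 1541 = 539; ΔP_B = 12 − 11 = 1.
Midpoints: Q̄_A = 1810.5, P̄_B = 11.50.
ε = (ΔQ_A/Q̄_A)/(ΔP_B/P̄_B) = (539/1810.5)/(1/11.50) ≈ 3.42.
ε > 0: tea and coffee are substitutes.

3.42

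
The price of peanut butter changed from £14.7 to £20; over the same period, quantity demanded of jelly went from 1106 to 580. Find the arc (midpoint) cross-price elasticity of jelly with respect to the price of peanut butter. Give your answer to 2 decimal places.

ΔQ_A = 580 − 1106 = -526; ΔP_B = 20 − 14.7 = 5.3.
Midpoints: Q̄_A = 843.0, P̄_B = 17.35.
ε = (ΔQ_A/Q̄_A)/(ΔP_B/P̄_B) = (-526/843.0)/(5.3/17.35) ≈ -2.04.

-2.04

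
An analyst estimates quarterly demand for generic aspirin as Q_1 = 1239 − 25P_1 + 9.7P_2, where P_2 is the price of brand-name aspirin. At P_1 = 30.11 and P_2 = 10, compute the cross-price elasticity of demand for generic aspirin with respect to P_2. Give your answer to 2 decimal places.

0.17

At P_1 = 30.11 and P_2 = 10: Q_1 = 583.25.
∂Q_1/∂P_2 = 9.7.
ε = (∂Q_1/∂P_2)(P_2/Q_1) = 9.7 × (10/583.25) ≈ 0.17.
Since ε > 0, generic aspirin and brand-name aspirin are substitutes.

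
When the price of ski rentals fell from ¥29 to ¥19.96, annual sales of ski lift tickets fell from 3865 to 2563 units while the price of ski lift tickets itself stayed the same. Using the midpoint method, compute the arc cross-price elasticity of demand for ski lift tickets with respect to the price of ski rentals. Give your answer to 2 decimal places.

ΔQ_A = 2563 − 3865 = -1302; ΔP_B = 19.96 − 29 = -9.04.
Midpoints: Q̄_A = 3214.0, P̄_B = 24.48.
ε = (ΔQ_A/Q̄_A)/(ΔP_B/P̄_B) = (-1302/3214.0)/(-9.04/24.48) ≈ 1.10.
ε > 0: ski lift tickets and ski rentals are substitutes.

1.10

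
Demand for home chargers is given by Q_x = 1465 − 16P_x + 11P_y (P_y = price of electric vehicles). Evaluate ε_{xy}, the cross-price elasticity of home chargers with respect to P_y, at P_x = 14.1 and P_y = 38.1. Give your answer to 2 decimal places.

0.25

At P_x = 14.1 and P_y = 38.1: Q_x = 1658.5.
∂Q_x/∂P_y = 11.
ε = (∂Q_x/∂P_y)(P_y/Q_x) = 11 × (38.1/1658.5) ≈ 0.25.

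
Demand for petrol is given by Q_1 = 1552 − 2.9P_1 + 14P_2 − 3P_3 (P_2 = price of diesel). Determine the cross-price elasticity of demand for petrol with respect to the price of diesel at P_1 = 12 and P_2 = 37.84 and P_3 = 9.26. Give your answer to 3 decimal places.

At P_1 = 12 and P_2 = 37.84 and P_3 = 9.26: Q_1 = 2019.18.
∂Q_1/∂P_2 = 14.
ε = (∂Q_1/∂P_2)(P_2/Q_1) = 14 × (37.84/2019.18) ≈ 0.262.
Since ε > 0, petrol and diesel are substitutes.

0.262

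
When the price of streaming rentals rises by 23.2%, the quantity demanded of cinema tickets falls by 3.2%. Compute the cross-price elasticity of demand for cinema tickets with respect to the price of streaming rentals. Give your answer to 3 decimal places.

ε = (%ΔQ of cinema tickets) / (%ΔP of streaming rentals) = (-3.2%) / (23.2%) ≈ -0.138.

-0.138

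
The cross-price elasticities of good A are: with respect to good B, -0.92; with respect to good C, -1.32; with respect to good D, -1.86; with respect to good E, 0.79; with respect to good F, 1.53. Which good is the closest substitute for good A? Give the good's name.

good F

Substitutes have ε > 0. Among the positive values, 1.53 (good F) is largest.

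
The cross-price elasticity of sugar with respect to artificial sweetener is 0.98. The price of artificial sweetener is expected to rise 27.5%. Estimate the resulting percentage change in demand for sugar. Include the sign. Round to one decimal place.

%ΔQ ≈ ε × %ΔP of artificial sweetener = 0.98 × (27.5%) = 27.0%.

27.0%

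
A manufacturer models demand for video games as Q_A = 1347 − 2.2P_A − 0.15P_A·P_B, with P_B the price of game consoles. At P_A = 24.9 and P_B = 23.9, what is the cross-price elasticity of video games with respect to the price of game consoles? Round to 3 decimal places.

-0.074

At P_A = 24.9 and P_B = 23.9: Q_A = 1202.954.
∂Q_A/∂P_B = -0.15P_A = -0.15(24.9) = -3.7350.
ε = (∂Q_A/∂P_B)(P_B/Q_A) = -3.7350 × (23.9/1202.954) ≈ -0.074.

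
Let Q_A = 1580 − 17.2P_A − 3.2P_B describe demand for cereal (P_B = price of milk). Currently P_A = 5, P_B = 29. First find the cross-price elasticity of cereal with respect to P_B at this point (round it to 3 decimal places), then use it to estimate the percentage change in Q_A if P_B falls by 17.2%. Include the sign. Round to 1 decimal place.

At P_A = 5, P_B = 29: Q_A = 1401.2.
∂Q_A/∂P_B = -3.2.
ε = (∂Q_A/∂P_B)(P_B/Q_A) = -3.2000 × 29/1401.2 ≈ -0.066.
%ΔQ_A ≈ ε × %ΔP_B = -0.066 × (-17.2%) = 1.1%.

1.1%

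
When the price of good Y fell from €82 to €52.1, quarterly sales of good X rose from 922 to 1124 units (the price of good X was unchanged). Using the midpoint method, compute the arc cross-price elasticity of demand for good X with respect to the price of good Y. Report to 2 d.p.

-0.44

ΔQ_X = 1124 − 922 = 202; ΔP_Y = 52.1 − 82 = -29.9.
Midpoints: Q̄_X = 1023.0, P̄_Y = 67.05.
ε = (ΔQ_X/Q̄_X)/(ΔP_Y/P̄_Y) = (202/1023.0)/(-29.9/67.05) ≈ -0.44.
ε < 0: good X and good Y are complements.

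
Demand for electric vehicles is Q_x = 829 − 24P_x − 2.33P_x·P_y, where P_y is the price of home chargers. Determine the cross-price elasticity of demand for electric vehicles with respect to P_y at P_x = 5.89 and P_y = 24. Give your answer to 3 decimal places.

At P_x = 5.89 and P_y = 24: Q_x = 358.271.
∂Q_x/∂P_y = -2.33P_x = -2.33(5.89) = -13.7237.
ε = (∂Q_x/∂P_y)(P_y/Q_x) = -13.7237 × (24/358.271) ≈ -0.919.
ε < 0: complements.

-0.919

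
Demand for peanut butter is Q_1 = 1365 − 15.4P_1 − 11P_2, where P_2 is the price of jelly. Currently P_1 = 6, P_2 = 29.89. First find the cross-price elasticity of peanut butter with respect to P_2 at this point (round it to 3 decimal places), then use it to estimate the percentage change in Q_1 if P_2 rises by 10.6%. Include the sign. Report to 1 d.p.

At P_1 = 6, P_2 = 29.89: Q_1 = 943.81.
∂Q_1/∂P_2 = -11.
ε = (∂Q_1/∂P_2)(P_2/Q_1) = -11.0000 × 29.89/943.81 ≈ -0.348.
%ΔQ_1 ≈ ε × %ΔP_2 = -0.348 × (10.6%) = -3.7%.

-3.7%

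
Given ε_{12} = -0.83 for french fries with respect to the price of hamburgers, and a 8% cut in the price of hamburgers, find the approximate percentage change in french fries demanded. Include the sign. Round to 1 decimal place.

6.6%

%ΔQ ≈ ε × %ΔP of hamburgers = -0.83 × (-8%) = 6.6%.
Demand for french fries rises by about 6.6%.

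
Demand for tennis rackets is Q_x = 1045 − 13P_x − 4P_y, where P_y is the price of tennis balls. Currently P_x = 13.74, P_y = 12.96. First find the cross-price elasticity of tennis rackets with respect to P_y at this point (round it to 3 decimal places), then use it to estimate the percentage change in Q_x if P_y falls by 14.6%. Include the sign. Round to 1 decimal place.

0.9%

At P_x = 13.74, P_y = 12.96: Q_x = 814.54.
∂Q_x/∂P_y = -4.
ε = (∂Q_x/∂P_y)(P_y/Q_x) = -4.0000 × 12.96/814.54 ≈ -0.064.
%ΔQ_x ≈ ε × %ΔP_y = -0.064 × (-14.6%) = 0.9%.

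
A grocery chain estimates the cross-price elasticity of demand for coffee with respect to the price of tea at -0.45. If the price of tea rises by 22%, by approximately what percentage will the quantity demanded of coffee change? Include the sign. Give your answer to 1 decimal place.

%ΔQ ≈ ε × %ΔP of tea = -0.45 × (22%) = -9.9%.
Demand for coffee falls by about 9.9%.

-9.9%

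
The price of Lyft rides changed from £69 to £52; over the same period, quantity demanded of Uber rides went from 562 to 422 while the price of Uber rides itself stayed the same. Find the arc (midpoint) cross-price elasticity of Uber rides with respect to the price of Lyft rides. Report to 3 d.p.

1.013

ΔQ_A = 422 − 562 = -140; ΔP_B = 52 − 69 = -17.
Midpoints: Q̄_A = 492.0, P̄_B = 60.50.
ε = (ΔQ_A/Q̄_A)/(ΔP_B/P̄_B) = (-140/492.0)/(-17/60.50) ≈ 1.013.
ε > 0: Uber rides and Lyft rides are substitutes.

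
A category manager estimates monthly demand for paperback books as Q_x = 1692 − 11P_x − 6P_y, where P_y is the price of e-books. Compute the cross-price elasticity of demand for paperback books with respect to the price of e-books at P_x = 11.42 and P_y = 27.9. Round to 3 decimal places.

At P_x = 11.42 and P_y = 27.9: Q_x = 1398.98.
∂Q_x/∂P_y = -6.
ε = (∂Q_x/∂P_y)(P_y/Q_x) = -6 × (27.9/1398.98) ≈ -0.120.
Since ε < 0, paperback books and e-books are complements.

-0.120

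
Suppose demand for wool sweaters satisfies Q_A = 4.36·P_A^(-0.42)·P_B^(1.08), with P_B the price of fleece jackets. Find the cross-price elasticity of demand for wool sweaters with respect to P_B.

1.08

In a log-linear (constant-elasticity) demand function, the coefficient on the exponent of P_B is the cross-price elasticity.
ε = 1.08. Positive, so wool sweaters and fleece jackets are substitutes.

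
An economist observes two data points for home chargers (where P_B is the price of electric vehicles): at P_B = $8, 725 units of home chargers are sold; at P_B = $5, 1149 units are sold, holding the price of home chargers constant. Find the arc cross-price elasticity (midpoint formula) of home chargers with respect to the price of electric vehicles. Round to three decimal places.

-0.980

ΔQ_A = 1149 − 725 = 424; ΔP_B = 5 − 8 = -3.
Midpoints: Q̄_A = 937.0, P̄_B = 6.50.
ε = (ΔQ_A/Q̄_A)/(ΔP_B/P̄_B) = (424/937.0)/(-3/6.50) ≈ -0.980.
ε < 0: home chargers and electric vehicles are complements.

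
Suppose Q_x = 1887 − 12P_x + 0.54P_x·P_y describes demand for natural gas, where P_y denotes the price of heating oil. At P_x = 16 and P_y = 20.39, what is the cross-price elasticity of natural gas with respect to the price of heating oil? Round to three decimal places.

0.094

At P_x = 16 and P_y = 20.39: Q_x = 1871.170.
∂Q_x/∂P_y = 0.54P_x = 0.54(16) = 8.6400.
ε = (∂Q_x/∂P_y)(P_y/Q_x) = 8.6400 × (20.39/1871.170) ≈ 0.094.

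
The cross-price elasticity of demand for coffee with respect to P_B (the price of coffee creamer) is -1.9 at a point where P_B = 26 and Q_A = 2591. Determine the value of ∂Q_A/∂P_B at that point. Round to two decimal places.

-189.34

ε = (∂Q_A/∂P_B)·(P_B/Q_A) ⇒ ∂Q_A/∂P_B = ε·Q_A/P_B = -1.9 × 2591/26 ≈ -189.34.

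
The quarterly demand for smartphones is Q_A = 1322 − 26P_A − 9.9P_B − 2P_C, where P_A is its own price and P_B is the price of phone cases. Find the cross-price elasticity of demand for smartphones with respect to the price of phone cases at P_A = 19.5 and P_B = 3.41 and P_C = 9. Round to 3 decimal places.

At P_A = 19.5 and P_B = 3.41 and P_C = 9: Q_A = 763.241.
∂Q_A/∂P_B = -9.9.
ε = (∂Q_A/∂P_B)(P_B/Q_A) = -9.9 × (3.41/763.241) ≈ -0.044.

-0.044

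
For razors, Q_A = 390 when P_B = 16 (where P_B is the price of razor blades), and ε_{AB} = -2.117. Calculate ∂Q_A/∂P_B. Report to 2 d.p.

-51.60

ε = (∂Q_A/∂P_B)·(P_B/Q_A) ⇒ ∂Q_A/∂P_B = ε·Q_A/P_B = -2.117 × 390/16 ≈ -51.60.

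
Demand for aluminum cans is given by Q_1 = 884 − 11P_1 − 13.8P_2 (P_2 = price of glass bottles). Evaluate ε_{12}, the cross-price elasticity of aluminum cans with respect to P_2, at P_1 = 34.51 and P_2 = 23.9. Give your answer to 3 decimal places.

-1.889

At P_1 = 34.51 and P_2 = 23.9: Q_1 = 174.57.
∂Q_1/∂P_2 = -13.8.
ε = (∂Q_1/∂P_2)(P_2/Q_1) = -13.8 × (23.9/174.57) ≈ -1.889.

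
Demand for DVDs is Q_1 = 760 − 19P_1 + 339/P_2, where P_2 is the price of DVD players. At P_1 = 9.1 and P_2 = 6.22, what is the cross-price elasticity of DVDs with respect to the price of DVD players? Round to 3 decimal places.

-0.085

At P_1 = 9.1 and P_2 = 6.22: Q_1 = 641.602.
∂Q_1/∂P_2 = −339/P_2² = -8.7623.
ε = (∂Q_1/∂P_2)(P_2/Q_1) = -8.7623 × (6.22/641.602) ≈ -0.085.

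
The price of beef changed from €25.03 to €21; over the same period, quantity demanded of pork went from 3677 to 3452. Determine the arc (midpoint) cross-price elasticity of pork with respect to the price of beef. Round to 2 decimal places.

0.36

ΔQ_A = 3452 − 3677 = -225; ΔP_B = 21 − 25.03 = -4.03.
Midpoints: Q̄_A = 3564.5, P̄_B = 23.02.
ε = (ΔQ_A/Q̄_A)/(ΔP_B/P̄_B) = (-225/3564.5)/(-4.03/23.02) ≈ 0.36.
ε > 0: pork and beef are substitutes.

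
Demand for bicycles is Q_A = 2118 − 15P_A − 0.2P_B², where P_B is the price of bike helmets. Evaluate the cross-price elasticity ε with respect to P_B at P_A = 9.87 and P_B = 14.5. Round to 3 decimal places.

-0.044

At P_A = 9.87 and P_B = 14.5: Q_A = 1927.9.
∂Q_A/∂P_B = -0.4P_B = -0.4(14.5) = -5.8000.
ε = (∂Q_A/∂P_B)(P_B/Q_A) = -5.8000 × (14.5/1927.9) ≈ -0.044.
ε < 0: complements.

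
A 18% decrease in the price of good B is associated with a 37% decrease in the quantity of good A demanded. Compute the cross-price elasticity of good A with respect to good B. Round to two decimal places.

2.06

ε = (%ΔQ of good A) / (%ΔP of good B) = (-37%) / (-18%) ≈ 2.06.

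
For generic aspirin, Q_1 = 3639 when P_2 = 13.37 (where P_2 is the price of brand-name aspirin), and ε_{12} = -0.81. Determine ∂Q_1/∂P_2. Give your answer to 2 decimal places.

ε = (∂Q_1/∂P_2)·(P_2/Q_1) ⇒ ∂Q_1/∂P_2 = ε·Q_1/P_2 = -0.81 × 3639/13.37 ≈ -220.46.

-220.46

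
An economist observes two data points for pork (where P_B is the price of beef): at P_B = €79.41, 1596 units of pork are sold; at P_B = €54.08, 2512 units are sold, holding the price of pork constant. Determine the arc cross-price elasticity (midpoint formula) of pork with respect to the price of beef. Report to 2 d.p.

-1.18

ΔQ_A = 2512 − 1596 = 916; ΔP_B = 54.08 − 79.41 = -25.33.
Midpoints: Q̄_A = 2054.0, P̄_B = 66.75.
ε = (ΔQ_A/Q̄_A)/(ΔP_B/P̄_B) = (916/2054.0)/(-25.33/66.75) ≈ -1.18.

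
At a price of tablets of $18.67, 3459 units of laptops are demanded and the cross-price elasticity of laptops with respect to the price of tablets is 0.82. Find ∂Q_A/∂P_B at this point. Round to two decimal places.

ε = (∂Q_A/∂P_B)·(P_B/Q_A) ⇒ ∂Q_A/∂P_B = ε·Q_A/P_B = 0.82 × 3459/18.67 ≈ 151.92.

151.92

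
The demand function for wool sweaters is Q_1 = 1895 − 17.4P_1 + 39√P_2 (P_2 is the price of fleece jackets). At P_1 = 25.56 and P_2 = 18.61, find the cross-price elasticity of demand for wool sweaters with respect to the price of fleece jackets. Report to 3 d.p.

At P_1 = 25.56 and P_2 = 18.61: Q_1 = 1618.499.
∂Q_1/∂P_2 = 39/(2√P_2) = 39/(2√18.61) = 4.5202.
ε = (∂Q_1/∂P_2)(P_2/Q_1) = 4.5202 × (18.61/1618.499) ≈ 0.052.
ε > 0: substitutes.

0.052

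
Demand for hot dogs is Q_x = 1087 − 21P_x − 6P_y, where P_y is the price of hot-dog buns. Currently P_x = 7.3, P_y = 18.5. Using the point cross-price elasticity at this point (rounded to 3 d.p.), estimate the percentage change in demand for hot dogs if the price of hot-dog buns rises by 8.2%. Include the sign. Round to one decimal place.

At P_x = 7.3, P_y = 18.5: Q_x = 822.7.
∂Q_x/∂P_y = -6.
ε = (∂Q_x/∂P_y)(P_y/Q_x) = -6.0000 × 18.5/822.7 ≈ -0.135.
%ΔQ_x ≈ ε × %ΔP_y = -0.135 × (8.2%) = -1.1%.

-1.1%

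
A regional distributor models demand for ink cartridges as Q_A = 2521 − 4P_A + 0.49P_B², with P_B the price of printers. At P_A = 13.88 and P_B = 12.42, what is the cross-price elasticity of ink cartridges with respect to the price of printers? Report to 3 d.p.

0.059

At P_A = 13.88 and P_B = 12.42: Q_A = 2541.066.
∂Q_A/∂P_B = 0.98P_B = 0.98(12.42) = 12.1716.
ε = (∂Q_A/∂P_B)(P_B/Q_A) = 12.1716 × (12.42/2541.066) ≈ 0.059.
ε > 0: substitutes.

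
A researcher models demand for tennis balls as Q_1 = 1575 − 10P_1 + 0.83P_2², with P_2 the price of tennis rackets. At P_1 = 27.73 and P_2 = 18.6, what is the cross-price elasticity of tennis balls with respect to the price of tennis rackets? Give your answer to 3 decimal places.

0.362

At P_1 = 27.73 and P_2 = 18.6: Q_1 = 1584.847.
∂Q_1/∂P_2 = 1.66P_2 = 1.66(18.6) = 30.8760.
ε = (∂Q_1/∂P_2)(P_2/Q_1) = 30.8760 × (18.6/1584.847) ≈ 0.362.
ε > 0: substitutes.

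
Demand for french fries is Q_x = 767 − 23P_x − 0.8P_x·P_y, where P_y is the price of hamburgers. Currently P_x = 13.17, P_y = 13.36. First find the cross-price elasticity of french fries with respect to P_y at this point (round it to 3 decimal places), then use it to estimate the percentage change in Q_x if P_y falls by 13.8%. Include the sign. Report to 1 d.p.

At P_x = 13.17, P_y = 13.36: Q_x = 323.329.
∂Q_x/∂P_y = -0.8P_x = -10.5360.
ε = (∂Q_x/∂P_y)(P_y/Q_x) = -10.5360 × 13.36/323.329 ≈ -0.435.
%ΔQ_x ≈ ε × %ΔP_y = -0.435 × (-13.8%) = 6.0%.

6.0%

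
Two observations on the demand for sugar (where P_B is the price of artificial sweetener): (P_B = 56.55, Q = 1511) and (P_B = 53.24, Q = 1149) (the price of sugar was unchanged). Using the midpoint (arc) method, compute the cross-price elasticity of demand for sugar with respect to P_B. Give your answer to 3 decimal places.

4.514

ΔQ_A = 1149 − 1511 = -362; ΔP_B = 53.24 − 56.55 = -3.31.
Midpoints: Q̄_A = 1330.0, P̄_B = 54.89.
ε = (ΔQ_A/Q̄_A)/(ΔP_B/P̄_B) = (-362/1330.0)/(-3.31/54.89) ≈ 4.514.
ε > 0: sugar and artificial sweetener are substitutes.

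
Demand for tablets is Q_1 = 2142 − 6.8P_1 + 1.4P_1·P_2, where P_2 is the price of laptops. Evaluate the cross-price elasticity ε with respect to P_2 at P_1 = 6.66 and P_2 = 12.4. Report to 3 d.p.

At P_1 = 6.66 and P_2 = 12.4: Q_1 = 2212.330.
∂Q_1/∂P_2 = 1.4P_1 = 1.4(6.66) = 9.3240.
ε = (∂Q_1/∂P_2)(P_2/Q_1) = 9.3240 × (12.4/2212.330) ≈ 0.052.
ε > 0: substitutes.

0.052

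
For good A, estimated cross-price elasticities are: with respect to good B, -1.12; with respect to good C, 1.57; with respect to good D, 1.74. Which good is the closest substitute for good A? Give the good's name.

good D

Substitutes have ε > 0. Among the positive values, 1.74 (good D) is largest.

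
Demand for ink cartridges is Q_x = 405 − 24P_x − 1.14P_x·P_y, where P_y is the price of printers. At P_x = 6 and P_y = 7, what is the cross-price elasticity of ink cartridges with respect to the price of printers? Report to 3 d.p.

-0.225

At P_x = 6 and P_y = 7: Q_x = 213.12.
∂Q_x/∂P_y = -1.14P_x = -1.14(6) = -6.8400.
ε = (∂Q_x/∂P_y)(P_y/Q_x) = -6.8400 × (7/213.12) ≈ -0.225.
ε < 0: complements.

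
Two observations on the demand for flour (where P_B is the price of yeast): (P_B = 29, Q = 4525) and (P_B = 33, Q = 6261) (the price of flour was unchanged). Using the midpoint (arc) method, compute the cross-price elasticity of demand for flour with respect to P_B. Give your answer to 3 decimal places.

2.495

ΔQ_A = 6261 − 4525 = 1736; ΔP_B = 33 − 29 = 4.
Midpoints: Q̄_A = 5393.0, P̄_B = 31.00.
ε = (ΔQ_A/Q̄_A)/(ΔP_B/P̄_B) = (1736/5393.0)/(4/31.00) ≈ 2.495.
ε > 0: flour and yeast are substitutes.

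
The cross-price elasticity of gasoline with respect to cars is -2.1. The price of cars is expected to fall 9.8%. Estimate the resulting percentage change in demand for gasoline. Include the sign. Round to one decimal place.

%ΔQ ≈ ε × %ΔP of cars = -2.1 × (-9.8%) = 20.6%.

20.6%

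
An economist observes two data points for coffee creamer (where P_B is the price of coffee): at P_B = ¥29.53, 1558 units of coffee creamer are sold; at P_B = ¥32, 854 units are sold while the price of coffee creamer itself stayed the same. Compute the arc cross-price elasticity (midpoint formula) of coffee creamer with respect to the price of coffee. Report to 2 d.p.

-7.27

ΔQ_A = 854 − 1558 = -704; ΔP_B = 32 − 29.53 = 2.47.
Midpoints: Q̄_A = 1206.0, P̄_B = 30.77.
ε = (ΔQ_A/Q̄_A)/(ΔP_B/P̄_B) = (-704/1206.0)/(2.47/30.77) ≈ -7.27.
ε < 0: coffee creamer and coffee are complements.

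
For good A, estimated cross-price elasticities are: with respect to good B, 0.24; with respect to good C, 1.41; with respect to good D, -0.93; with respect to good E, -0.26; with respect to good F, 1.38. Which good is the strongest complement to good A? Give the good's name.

good D

Complements have ε < 0. The most negative value is -0.93 (good D).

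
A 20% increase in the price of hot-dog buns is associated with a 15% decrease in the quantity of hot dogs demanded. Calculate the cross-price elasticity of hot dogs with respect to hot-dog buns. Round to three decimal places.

-0.750

ε = (%ΔQ of hot dogs) / (%ΔP of hot-dog buns) = (-15%) / (20%) ≈ -0.750.
Negative cross-price elasticity: complements.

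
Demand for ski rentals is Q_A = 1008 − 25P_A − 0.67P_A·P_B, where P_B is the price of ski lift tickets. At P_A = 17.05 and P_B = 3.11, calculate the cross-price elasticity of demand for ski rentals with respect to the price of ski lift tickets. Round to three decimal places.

At P_A = 17.05 and P_B = 3.11: Q_A = 546.223.
∂Q_A/∂P_B = -0.67P_A = -0.67(17.05) = -11.4235.
ε = (∂Q_A/∂P_B)(P_B/Q_A) = -11.4235 × (3.11/546.223) ≈ -0.065.

-0.065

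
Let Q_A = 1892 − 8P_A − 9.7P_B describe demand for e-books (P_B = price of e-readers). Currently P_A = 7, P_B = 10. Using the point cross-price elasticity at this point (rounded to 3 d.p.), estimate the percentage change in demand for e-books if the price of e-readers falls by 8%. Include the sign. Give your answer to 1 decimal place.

At P_A = 7, P_B = 10: Q_A = 1739.
∂Q_A/∂P_B = -9.7.
ε = (∂Q_A/∂P_B)(P_B/Q_A) = -9.7000 × 10/1739 ≈ -0.056.
%ΔQ_A ≈ ε × %ΔP_B = -0.056 × (-8%) = 0.4%.

0.4%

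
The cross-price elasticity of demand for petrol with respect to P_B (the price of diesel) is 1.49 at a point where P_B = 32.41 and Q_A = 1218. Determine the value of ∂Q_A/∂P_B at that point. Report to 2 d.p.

ε = (∂Q_A/∂P_B)·(P_B/Q_A) ⇒ ∂Q_A/∂P_B = ε·Q_A/P_B = 1.49 × 1218/32.41 ≈ 56.00.

56.00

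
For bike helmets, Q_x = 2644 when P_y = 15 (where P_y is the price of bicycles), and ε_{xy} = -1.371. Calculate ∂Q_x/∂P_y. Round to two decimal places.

-241.66

ε = (∂Q_x/∂P_y)·(P_y/Q_x) ⇒ ∂Q_x/∂P_y = ε·Q_x/P_y = -1.371 × 2644/15 ≈ -241.66.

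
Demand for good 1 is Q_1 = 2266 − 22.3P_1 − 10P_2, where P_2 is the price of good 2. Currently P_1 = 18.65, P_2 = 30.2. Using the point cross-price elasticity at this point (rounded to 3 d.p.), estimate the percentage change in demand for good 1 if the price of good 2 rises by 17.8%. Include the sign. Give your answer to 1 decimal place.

-3.5%

At P_1 = 18.65, P_2 = 30.2: Q_1 = 1548.105.
∂Q_1/∂P_2 = -10.
ε = (∂Q_1/∂P_2)(P_2/Q_1) = -10.0000 × 30.2/1548.105 ≈ -0.195.
%ΔQ_1 ≈ ε × %ΔP_2 = -0.195 × (17.8%) = -3.5%.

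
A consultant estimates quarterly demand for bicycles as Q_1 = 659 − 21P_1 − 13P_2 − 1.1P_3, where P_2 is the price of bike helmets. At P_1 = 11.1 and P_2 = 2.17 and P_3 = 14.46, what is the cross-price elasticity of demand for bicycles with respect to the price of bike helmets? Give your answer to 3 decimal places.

At P_1 = 11.1 and P_2 = 2.17 and P_3 = 14.46: Q_1 = 381.784.
∂Q_1/∂P_2 = -13.
ε = (∂Q_1/∂P_2)(P_2/Q_1) = -13 × (2.17/381.784) ≈ -0.074.
Since ε < 0, bicycles and bike helmets are complements.

-0.074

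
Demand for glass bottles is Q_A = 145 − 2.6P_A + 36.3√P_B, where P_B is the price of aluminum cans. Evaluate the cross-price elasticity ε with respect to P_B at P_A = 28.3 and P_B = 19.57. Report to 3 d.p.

0.346

At P_A = 28.3 and P_B = 19.57: Q_A = 232.004.
∂Q_A/∂P_B = 36.3/(2√P_B) = 36.3/(2√19.57) = 4.1028.
ε = (∂Q_A/∂P_B)(P_B/Q_A) = 4.1028 × (19.57/232.004) ≈ 0.346.
ε > 0: substitutes.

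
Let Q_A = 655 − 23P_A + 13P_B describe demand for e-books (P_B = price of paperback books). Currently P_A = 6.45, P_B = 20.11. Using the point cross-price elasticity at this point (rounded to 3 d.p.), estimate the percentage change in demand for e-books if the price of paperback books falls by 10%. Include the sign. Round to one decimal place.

At P_A = 6.45, P_B = 20.11: Q_A = 768.08.
∂Q_A/∂P_B = 13.
ε = (∂Q_A/∂P_B)(P_B/Q_A) = 13.0000 × 20.11/768.08 ≈ 0.340.
%ΔQ_A ≈ ε × %ΔP_B = 0.340 × (-10%) = -3.4%.

-3.4%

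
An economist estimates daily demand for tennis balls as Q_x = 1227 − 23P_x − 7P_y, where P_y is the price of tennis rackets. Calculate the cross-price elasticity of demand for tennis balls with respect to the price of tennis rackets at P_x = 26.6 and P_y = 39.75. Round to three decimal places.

At P_x = 26.6 and P_y = 39.75: Q_x = 336.95.
∂Q_x/∂P_y = -7.
ε = (∂Q_x/∂P_y)(P_y/Q_x) = -7 × (39.75/336.95) ≈ -0.826.
Since ε < 0, tennis balls and tennis rackets are complements.

-0.826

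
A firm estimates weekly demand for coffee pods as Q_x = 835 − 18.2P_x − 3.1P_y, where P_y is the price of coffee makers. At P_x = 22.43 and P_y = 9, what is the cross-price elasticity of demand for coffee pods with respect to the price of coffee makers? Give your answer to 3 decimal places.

At P_x = 22.43 and P_y = 9: Q_x = 398.874.
∂Q_x/∂P_y = -3.1.
ε = (∂Q_x/∂P_y)(P_y/Q_x) = -3.1 × (9/398.874) ≈ -0.070.

-0.070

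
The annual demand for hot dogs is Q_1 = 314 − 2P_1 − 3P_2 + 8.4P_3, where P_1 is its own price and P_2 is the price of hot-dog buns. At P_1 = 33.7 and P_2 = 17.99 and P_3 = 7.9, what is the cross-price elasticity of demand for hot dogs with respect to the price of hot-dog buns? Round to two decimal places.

-0.21

At P_1 = 33.7 and P_2 = 17.99 and P_3 = 7.9: Q_1 = 258.99.
∂Q_1/∂P_2 = -3.
ε = (∂Q_1/∂P_2)(P_2/Q_1) = -3 × (17.99/258.99) ≈ -0.21.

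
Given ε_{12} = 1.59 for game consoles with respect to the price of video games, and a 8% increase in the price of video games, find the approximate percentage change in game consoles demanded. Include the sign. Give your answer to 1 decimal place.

%ΔQ ≈ ε × %ΔP of video games = 1.59 × (8%) = 12.7%.
Demand for game consoles rises by about 12.7%.

12.7%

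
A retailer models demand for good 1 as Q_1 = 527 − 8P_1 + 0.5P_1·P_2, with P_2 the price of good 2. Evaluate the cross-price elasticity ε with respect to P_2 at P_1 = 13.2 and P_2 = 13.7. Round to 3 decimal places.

0.177

At P_1 = 13.2 and P_2 = 13.7: Q_1 = 511.82.
∂Q_1/∂P_2 = 0.5P_1 = 0.5(13.2) = 6.6000.
ε = (∂Q_1/∂P_2)(P_2/Q_1) = 6.6000 × (13.7/511.82) ≈ 0.177.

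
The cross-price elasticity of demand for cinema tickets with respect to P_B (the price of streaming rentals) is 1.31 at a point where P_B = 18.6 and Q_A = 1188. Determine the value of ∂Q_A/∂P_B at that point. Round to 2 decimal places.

83.67

ε = (∂Q_A/∂P_B)·(P_B/Q_A) ⇒ ∂Q_A/∂P_B = ε·Q_A/P_B = 1.31 × 1188/18.6 ≈ 83.67.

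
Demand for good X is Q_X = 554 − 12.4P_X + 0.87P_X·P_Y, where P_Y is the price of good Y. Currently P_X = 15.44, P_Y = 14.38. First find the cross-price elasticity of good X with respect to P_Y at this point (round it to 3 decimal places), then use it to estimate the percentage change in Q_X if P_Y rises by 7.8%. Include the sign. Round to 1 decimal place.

At P_X = 15.44, P_Y = 14.38: Q_X = 555.708.
∂Q_X/∂P_Y = 0.87P_X = 13.4328.
ε = (∂Q_X/∂P_Y)(P_Y/Q_X) = 13.4328 × 14.38/555.708 ≈ 0.348.
%ΔQ_X ≈ ε × %ΔP_Y = 0.348 × (7.8%) = 2.7%.

2.7%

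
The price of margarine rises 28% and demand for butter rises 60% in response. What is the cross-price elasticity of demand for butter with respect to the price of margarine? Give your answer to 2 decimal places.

2.14

ε = (%ΔQ of butter) / (%ΔP of margarine) = (60%) / (28%) ≈ 2.14.
Positive cross-price elasticity: substitutes.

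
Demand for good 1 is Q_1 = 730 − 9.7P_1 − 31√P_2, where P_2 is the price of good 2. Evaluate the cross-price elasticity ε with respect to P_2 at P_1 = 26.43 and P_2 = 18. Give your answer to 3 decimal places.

At P_1 = 26.43 and P_2 = 18: Q_1 = 342.107.
∂Q_1/∂P_2 = -31/(2√P_2) = -31/(2√18) = -3.6534.
ε = (∂Q_1/∂P_2)(P_2/Q_1) = -3.6534 × (18/342.107) ≈ -0.192.
ε < 0: complements.

-0.192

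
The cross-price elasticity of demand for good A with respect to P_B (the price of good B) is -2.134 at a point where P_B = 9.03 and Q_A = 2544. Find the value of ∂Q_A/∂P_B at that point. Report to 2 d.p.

ε = (∂Q_A/∂P_B)·(P_B/Q_A) ⇒ ∂Q_A/∂P_B = ε·Q_A/P_B = -2.134 × 2544/9.03 ≈ -601.21.

-601.21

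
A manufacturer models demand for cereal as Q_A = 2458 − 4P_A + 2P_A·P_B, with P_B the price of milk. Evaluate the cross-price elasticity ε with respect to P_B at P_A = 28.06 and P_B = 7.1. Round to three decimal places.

0.145

At P_A = 28.06 and P_B = 7.1: Q_A = 2744.212.
∂Q_A/∂P_B = 2P_A = 2(28.06) = 56.1200.
ε = (∂Q_A/∂P_B)(P_B/Q_A) = 56.1200 × (7.1/2744.212) ≈ 0.145.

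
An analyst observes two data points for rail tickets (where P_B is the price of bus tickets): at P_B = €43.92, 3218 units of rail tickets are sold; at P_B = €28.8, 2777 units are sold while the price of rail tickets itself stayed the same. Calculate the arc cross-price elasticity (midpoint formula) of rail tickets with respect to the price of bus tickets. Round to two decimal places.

ΔQ_A = 2777 − 3218 = -441; ΔP_B = 28.8 − 43.92 = -15.12.
Midpoints: Q̄_A = 2997.5, P̄_B = 36.36.
ε = (ΔQ_A/Q̄_A)/(ΔP_B/P̄_B) = (-441/2997.5)/(-15.12/36.36) ≈ 0.35.
ε > 0: rail tickets and bus tickets are substitutes.

0.35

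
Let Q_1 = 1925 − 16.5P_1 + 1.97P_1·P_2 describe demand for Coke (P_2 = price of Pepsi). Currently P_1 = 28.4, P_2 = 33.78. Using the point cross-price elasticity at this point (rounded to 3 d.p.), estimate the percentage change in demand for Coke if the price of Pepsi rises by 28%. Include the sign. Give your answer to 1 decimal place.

At P_1 = 28.4, P_2 = 33.78: Q_1 = 3346.323.
∂Q_1/∂P_2 = 1.97P_1 = 55.9480.
ε = (∂Q_1/∂P_2)(P_2/Q_1) = 55.9480 × 33.78/3346.323 ≈ 0.565.
%ΔQ_1 ≈ ε × %ΔP_2 = 0.565 × (28%) = 15.8%.

15.8%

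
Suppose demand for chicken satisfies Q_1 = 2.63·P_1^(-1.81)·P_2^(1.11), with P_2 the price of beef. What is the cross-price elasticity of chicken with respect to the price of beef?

1.11

In a log-linear (constant-elasticity) demand function, the coefficient on the exponent of P_2 is the cross-price elasticity.
ε = 1.11. Positive, so chicken and beef are substitutes.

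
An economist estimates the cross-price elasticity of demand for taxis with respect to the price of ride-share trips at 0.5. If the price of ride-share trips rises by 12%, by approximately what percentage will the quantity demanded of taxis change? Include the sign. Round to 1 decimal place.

%ΔQ ≈ ε × %ΔP of ride-share trips = 0.5 × (12%) = 6.0%.

6.0%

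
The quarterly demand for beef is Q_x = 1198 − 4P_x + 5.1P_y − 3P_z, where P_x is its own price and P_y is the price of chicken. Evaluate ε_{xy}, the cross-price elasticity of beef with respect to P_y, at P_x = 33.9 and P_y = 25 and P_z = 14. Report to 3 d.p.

0.111

At P_x = 33.9 and P_y = 25 and P_z = 14: Q_x = 1147.9.
∂Q_x/∂P_y = 5.1.
ε = (∂Q_x/∂P_y)(P_y/Q_x) = 5.1 × (25/1147.9) ≈ 0.111.
Since ε > 0, beef and chicken are substitutes.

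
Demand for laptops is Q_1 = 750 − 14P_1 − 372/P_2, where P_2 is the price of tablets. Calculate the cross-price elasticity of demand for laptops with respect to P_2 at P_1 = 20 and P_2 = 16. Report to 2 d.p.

0.05

At P_1 = 20 and P_2 = 16: Q_1 = 446.75.
∂Q_1/∂P_2 = 372/P_2² = 1.4531.
ε = (∂Q_1/∂P_2)(P_2/Q_1) = 1.4531 × (16/446.75) ≈ 0.05.
ε > 0: substitutes.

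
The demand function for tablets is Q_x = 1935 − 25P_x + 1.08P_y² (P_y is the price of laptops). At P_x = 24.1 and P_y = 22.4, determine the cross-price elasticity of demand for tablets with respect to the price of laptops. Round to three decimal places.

0.578

At P_x = 24.1 and P_y = 22.4: Q_x = 1874.401.
∂Q_x/∂P_y = 2.16P_y = 2.16(22.4) = 48.3840.
ε = (∂Q_x/∂P_y)(P_y/Q_x) = 48.3840 × (22.4/1874.401) ≈ 0.578.
ε > 0: substitutes.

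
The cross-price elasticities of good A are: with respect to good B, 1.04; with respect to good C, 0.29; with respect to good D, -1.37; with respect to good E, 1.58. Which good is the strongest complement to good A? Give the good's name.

Complements have ε < 0. The most negative value is -1.37 (good D).

good D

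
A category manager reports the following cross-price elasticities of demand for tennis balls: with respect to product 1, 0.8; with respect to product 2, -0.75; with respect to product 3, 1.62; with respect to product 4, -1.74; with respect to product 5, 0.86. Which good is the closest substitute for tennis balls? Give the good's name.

product 3

Substitutes have ε > 0. Among the positive values, 1.62 (product 3) is largest.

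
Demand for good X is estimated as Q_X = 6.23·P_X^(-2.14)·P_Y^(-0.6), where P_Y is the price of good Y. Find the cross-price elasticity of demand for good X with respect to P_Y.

-0.60

In a log-linear (constant-elasticity) demand function, the coefficient on the exponent of P_Y is the cross-price elasticity.
ε = -0.60. Negative, so good X and good Y are complements.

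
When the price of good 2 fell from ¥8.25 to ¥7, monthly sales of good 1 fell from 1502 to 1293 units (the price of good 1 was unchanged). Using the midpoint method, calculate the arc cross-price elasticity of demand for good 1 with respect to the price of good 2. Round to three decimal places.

0.912

ΔQ_1 = 1293 − 1502 = -209; ΔP_2 = 7 − 8.25 = -1.25.
Midpoints: Q̄_1 = 1397.5, P̄_2 = 7.62.
ε = (ΔQ_1/Q̄_1)/(ΔP_2/P̄_2) = (-209/1397.5)/(-1.25/7.62) ≈ 0.912.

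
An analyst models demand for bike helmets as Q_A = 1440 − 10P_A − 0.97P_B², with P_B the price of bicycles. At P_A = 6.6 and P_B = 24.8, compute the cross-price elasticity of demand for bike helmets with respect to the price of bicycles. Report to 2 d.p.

-1.53

At P_A = 6.6 and P_B = 24.8: Q_A = 777.411.
∂Q_A/∂P_B = -1.94P_B = -1.94(24.8) = -48.1120.
ε = (∂Q_A/∂P_B)(P_B/Q_A) = -48.1120 × (24.8/777.411) ≈ -1.53.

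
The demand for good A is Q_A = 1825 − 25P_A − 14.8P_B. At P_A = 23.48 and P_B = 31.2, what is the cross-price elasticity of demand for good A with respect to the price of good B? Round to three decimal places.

-0.595

At P_A = 23.48 and P_B = 31.2: Q_A = 776.24.
∂Q_A/∂P_B = -14.8.
ε = (∂Q_A/∂P_B)(P_B/Q_A) = -14.8 × (31.2/776.24) ≈ -0.595.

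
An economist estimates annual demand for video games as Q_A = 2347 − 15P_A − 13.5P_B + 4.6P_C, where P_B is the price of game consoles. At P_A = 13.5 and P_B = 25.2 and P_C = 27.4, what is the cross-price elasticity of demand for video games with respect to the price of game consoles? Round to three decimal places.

At P_A = 13.5 and P_B = 25.2 and P_C = 27.4: Q_A = 1930.34.
∂Q_A/∂P_B = -13.5.
ε = (∂Q_A/∂P_B)(P_B/Q_A) = -13.5 × (25.2/1930.34) ≈ -0.176.
Since ε < 0, video games and game consoles are complements.

-0.176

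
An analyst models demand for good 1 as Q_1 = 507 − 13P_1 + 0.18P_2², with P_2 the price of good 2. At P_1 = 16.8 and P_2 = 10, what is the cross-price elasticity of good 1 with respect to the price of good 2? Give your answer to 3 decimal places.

0.117

At P_1 = 16.8 and P_2 = 10: Q_1 = 306.6.
∂Q_1/∂P_2 = 0.36P_2 = 0.36(10) = 3.6000.
ε = (∂Q_1/∂P_2)(P_2/Q_1) = 3.6000 × (10/306.6) ≈ 0.117.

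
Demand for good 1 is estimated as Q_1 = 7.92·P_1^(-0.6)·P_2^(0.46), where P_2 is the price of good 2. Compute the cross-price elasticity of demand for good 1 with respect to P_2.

In a log-linear (constant-elasticity) demand function, the coefficient on the exponent of P_2 is the cross-price elasticity.
ε = 0.46. Positive, so good 1 and good 2 are substitutes.

0.46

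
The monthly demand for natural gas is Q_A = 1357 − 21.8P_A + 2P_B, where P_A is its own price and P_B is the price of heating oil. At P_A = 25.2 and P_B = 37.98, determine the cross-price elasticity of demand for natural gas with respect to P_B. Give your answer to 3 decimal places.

0.086

At P_A = 25.2 and P_B = 37.98: Q_A = 883.6.
∂Q_A/∂P_B = 2.
ε = (∂Q_A/∂P_B)(P_B/Q_A) = 2 × (37.98/883.6) ≈ 0.086.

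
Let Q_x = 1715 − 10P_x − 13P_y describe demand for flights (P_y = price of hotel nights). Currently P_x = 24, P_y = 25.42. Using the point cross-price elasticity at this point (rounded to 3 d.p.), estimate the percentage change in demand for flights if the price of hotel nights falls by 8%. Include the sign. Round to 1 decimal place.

2.3%

At P_x = 24, P_y = 25.42: Q_x = 1144.54.
∂Q_x/∂P_y = -13.
ε = (∂Q_x/∂P_y)(P_y/Q_x) = -13.0000 × 25.42/1144.54 ≈ -0.289.
%ΔQ_x ≈ ε × %ΔP_y = -0.289 × (-8%) = 2.3%.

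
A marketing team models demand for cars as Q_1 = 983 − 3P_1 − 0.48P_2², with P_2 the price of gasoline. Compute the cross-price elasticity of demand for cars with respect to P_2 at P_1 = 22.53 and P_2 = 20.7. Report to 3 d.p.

At P_1 = 22.53 and P_2 = 20.7: Q_1 = 709.735.
∂Q_1/∂P_2 = -0.96P_2 = -0.96(20.7) = -19.8720.
ε = (∂Q_1/∂P_2)(P_2/Q_1) = -19.8720 × (20.7/709.735) ≈ -0.580.
ε < 0: complements.

-0.580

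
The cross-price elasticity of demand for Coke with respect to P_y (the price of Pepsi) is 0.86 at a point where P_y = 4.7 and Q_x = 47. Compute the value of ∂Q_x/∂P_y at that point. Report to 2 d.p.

ε = (∂Q_x/∂P_y)·(P_y/Q_x) ⇒ ∂Q_x/∂P_y = ε·Q_x/P_y = 0.86 × 47/4.7 ≈ 8.60.

8.60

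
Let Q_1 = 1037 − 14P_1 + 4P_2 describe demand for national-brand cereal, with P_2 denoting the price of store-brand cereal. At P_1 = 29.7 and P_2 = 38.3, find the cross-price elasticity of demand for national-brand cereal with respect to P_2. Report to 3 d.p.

At P_1 = 29.7 and P_2 = 38.3: Q_1 = 774.4.
∂Q_1/∂P_2 = 4.
ε = (∂Q_1/∂P_2)(P_2/Q_1) = 4 × (38.3/774.4) ≈ 0.198.
Since ε > 0, national-brand cereal and store-brand cereal are substitutes.

0.198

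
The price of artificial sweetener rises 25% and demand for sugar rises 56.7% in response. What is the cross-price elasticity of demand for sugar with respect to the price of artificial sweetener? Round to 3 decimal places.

ε = (%ΔQ of sugar) / (%ΔP of artificial sweetener) = (56.7%) / (25%) ≈ 2.268.

2.268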